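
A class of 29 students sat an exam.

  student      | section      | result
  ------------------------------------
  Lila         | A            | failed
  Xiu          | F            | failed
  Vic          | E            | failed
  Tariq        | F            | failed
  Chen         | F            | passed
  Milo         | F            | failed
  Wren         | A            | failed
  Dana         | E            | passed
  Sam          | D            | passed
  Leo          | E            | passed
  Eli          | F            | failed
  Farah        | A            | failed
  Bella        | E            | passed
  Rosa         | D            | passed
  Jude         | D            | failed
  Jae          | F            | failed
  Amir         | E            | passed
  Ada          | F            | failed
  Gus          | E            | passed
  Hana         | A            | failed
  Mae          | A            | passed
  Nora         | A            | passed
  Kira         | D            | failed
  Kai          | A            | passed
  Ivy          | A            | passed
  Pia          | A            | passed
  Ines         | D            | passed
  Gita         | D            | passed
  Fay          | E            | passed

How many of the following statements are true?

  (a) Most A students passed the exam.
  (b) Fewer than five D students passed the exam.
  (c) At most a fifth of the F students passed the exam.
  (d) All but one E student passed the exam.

4

(a) A: |A| = 9, |A ∩ B| = 5; needs |A ∩ B| > |A ∖ B| — true.
(b) D: |A| = 6, |A ∩ B| = 4; needs |A ∩ B| < 5 — true.
(c) F: |A| = 7, |A ∩ B| = 1; needs |A ∩ B| / |A| ≤ 1/5 — true.
(d) E: |A| = 7, |A ∩ B| = 6; needs |A ∖ B| = 1 — true.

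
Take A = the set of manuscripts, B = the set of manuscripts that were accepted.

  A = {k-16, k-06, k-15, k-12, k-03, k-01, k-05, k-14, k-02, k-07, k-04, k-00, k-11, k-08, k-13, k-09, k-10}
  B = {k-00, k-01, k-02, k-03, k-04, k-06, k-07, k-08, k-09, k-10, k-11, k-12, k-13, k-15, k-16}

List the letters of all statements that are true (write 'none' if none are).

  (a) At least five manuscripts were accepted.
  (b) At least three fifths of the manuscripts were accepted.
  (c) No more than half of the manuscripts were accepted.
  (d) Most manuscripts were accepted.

|A| = 17, |A ∩ B| = 15, |A ∖ B| = 2.
(a) |A ∩ B| ≥ 5: holds.
(b) |A ∩ B| / |A| ≥ 3/5: holds.
(c) |A ∩ B| ≤ |A ∖ B|: fails.
(d) |A ∩ B| > |A ∖ B|: holds.

(a), (b), (d)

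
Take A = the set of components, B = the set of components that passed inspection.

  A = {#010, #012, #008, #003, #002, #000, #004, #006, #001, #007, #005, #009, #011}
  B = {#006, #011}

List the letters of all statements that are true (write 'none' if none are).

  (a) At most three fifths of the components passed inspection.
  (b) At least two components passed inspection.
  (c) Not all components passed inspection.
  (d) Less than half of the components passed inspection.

(a), (b), (c), (d)

|A| = 13, |A ∩ B| = 2, |A ∖ B| = 11.
(a) |A ∩ B| / |A| ≤ 3/5: holds.
(b) |A ∩ B| ≥ 2: holds.
(c) A ⊄ B (|A ∖ B| ≥ 1): holds.
(d) |A ∩ B| < |A ∖ B|: holds.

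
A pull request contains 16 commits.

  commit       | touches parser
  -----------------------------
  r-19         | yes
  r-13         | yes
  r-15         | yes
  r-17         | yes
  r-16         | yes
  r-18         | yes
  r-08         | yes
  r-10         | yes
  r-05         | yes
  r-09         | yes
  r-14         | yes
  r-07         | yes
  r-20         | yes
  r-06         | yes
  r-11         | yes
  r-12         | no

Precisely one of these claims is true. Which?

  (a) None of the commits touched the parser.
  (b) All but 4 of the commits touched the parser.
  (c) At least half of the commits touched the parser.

(c)

|A| = 16, |A ∩ B| = 15, |A ∖ B| = 1.
(a) requires A ∩ B = ∅ (|A ∩ B| = 0): false.
(b) requires |A ∖ B| = 4: false.
(c) requires |A ∩ B| ≥ |A ∖ B|: true.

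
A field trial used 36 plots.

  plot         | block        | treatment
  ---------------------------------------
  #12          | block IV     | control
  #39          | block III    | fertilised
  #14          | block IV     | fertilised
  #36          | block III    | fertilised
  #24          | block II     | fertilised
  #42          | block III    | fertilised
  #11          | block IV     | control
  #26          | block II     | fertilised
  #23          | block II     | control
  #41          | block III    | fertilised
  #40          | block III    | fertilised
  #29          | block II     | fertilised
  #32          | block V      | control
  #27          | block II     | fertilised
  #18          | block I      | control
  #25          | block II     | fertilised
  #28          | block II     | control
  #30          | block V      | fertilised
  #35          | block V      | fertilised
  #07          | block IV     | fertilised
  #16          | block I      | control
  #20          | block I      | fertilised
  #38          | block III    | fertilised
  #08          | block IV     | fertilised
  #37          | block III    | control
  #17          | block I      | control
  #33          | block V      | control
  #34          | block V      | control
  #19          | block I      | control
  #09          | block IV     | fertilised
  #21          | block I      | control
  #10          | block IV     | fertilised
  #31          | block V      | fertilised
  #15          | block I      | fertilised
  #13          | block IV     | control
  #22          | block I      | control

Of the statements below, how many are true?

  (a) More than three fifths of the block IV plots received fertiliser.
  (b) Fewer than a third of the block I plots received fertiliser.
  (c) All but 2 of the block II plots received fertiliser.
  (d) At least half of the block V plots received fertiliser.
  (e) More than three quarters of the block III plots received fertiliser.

(a) block IV: |A| = 8, |A ∩ B| = 5; needs |A ∩ B| / |A| > 3/5 — true.
(b) block I: |A| = 8, |A ∩ B| = 2; needs |A ∩ B| / |A| < 1/3 — true.
(c) block II: |A| = 7, |A ∩ B| = 5; needs |A ∖ B| = 2 — true.
(d) block V: |A| = 6, |A ∩ B| = 3; needs |A ∩ B| ≥ |A ∖ B| — true.
(e) block III: |A| = 7, |A ∩ B| = 6; needs |A ∩ B| / |A| > 3/4 — true.

5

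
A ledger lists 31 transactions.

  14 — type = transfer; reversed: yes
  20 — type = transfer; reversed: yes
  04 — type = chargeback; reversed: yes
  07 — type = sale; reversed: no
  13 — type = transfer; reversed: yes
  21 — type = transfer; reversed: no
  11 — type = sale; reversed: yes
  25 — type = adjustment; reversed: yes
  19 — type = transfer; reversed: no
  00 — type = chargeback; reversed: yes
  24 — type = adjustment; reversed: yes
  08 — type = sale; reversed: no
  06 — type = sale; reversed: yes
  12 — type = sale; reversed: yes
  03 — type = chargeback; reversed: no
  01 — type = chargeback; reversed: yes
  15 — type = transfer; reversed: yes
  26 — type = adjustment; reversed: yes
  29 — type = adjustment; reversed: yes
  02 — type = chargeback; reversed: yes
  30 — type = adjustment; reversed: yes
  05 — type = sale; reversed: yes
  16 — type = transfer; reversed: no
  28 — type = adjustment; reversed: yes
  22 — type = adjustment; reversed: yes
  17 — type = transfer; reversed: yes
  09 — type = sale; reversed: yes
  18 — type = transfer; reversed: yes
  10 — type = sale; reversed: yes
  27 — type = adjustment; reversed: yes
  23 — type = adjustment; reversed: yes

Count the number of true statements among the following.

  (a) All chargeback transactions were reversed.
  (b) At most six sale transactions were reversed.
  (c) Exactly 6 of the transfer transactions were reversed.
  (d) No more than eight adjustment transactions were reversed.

(a) chargeback: |A| = 5, |A ∩ B| = 4; needs A ⊆ B, i.e. every element of A is in B (|A ∖ B| = 0) — false.
(b) sale: |A| = 8, |A ∩ B| = 6; needs |A ∩ B| ≤ 6 — true.
(c) transfer: |A| = 9, |A ∩ B| = 6; needs |A ∩ B| = 6 — true.
(d) adjustment: |A| = 9, |A ∩ B| = 9; needs |A ∩ B| ≤ 8 — false.

2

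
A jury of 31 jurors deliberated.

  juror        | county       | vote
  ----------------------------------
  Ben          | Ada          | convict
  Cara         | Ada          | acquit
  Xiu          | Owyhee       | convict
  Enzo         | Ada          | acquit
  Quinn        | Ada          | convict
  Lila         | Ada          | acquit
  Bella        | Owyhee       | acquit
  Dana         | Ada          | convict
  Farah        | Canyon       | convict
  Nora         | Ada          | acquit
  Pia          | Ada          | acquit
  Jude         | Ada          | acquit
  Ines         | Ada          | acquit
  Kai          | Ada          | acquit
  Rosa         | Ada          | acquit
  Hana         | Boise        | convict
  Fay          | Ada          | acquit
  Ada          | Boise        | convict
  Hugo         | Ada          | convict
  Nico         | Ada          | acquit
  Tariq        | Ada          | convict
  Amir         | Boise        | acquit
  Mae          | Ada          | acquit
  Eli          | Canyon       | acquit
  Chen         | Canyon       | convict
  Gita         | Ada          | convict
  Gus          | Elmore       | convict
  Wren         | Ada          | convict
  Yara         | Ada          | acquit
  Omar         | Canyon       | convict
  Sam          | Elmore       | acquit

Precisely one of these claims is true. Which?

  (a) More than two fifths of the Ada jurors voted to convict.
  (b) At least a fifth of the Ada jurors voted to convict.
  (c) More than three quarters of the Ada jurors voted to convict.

|A| = 20, |A ∩ B| = 7, |A ∖ B| = 13.
(a) requires |A ∩ B| / |A| > 2/5: false.
(b) requires |A ∩ B| / |A| ≥ 1/5: true.
(c) requires |A ∩ B| / |A| > 3/4: false.

(b)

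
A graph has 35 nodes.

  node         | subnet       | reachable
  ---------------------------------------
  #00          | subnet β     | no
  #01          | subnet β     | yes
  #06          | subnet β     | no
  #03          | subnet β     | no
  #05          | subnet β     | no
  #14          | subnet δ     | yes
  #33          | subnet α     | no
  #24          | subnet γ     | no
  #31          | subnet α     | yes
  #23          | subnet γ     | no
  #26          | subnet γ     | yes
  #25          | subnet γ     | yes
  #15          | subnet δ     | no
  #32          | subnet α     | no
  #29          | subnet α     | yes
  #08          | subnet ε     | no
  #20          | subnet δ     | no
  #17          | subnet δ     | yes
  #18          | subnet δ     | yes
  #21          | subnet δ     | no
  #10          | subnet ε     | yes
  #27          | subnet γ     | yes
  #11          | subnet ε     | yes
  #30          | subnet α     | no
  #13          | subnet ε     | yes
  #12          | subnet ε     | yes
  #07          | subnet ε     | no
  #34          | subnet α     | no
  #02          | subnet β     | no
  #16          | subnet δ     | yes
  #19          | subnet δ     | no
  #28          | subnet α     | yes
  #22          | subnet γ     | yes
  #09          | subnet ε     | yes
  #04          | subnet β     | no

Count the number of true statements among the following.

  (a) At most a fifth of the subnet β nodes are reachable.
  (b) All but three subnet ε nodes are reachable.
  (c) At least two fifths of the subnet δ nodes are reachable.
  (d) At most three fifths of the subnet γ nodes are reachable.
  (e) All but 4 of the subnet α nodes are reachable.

3

(a) subnet β: |A| = 7, |A ∩ B| = 1; needs |A ∩ B| / |A| ≤ 1/5 — true.
(b) subnet ε: |A| = 7, |A ∩ B| = 5; needs |A ∖ B| = 3 — false.
(c) subnet δ: |A| = 8, |A ∩ B| = 4; needs |A ∩ B| / |A| ≥ 2/5 — true.
(d) subnet γ: |A| = 6, |A ∩ B| = 4; needs |A ∩ B| / |A| ≤ 3/5 — false.
(e) subnet α: |A| = 7, |A ∩ B| = 3; needs |A ∖ B| = 4 — true.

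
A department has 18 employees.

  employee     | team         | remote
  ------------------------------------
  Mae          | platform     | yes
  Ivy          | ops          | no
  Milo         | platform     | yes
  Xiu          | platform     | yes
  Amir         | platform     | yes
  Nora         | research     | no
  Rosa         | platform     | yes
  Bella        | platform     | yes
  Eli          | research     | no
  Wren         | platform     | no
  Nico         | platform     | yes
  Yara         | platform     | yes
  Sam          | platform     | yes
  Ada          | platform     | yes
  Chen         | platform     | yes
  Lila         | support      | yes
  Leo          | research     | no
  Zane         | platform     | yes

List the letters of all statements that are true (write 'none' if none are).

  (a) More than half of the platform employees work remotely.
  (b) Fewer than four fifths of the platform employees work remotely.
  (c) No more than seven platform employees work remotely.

|A| = 13, |A ∩ B| = 12, |A ∖ B| = 1.
(a) |A ∩ B| > |A ∖ B|: holds.
(b) |A ∩ B| / |A| < 4/5: fails.
(c) |A ∩ B| ≤ 7: fails.

(a)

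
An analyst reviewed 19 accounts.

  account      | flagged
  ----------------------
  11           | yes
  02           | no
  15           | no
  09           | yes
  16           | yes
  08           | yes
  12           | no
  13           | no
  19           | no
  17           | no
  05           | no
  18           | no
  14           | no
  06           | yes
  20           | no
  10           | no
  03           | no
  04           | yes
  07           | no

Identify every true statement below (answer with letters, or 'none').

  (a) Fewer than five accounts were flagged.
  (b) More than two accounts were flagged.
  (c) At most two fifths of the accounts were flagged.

|A| = 19, |A ∩ B| = 6, |A ∖ B| = 13.
(a) |A ∩ B| < 5: fails.
(b) |A ∩ B| > 2: holds.
(c) |A ∩ B| / |A| ≤ 2/5: holds.

(b), (c)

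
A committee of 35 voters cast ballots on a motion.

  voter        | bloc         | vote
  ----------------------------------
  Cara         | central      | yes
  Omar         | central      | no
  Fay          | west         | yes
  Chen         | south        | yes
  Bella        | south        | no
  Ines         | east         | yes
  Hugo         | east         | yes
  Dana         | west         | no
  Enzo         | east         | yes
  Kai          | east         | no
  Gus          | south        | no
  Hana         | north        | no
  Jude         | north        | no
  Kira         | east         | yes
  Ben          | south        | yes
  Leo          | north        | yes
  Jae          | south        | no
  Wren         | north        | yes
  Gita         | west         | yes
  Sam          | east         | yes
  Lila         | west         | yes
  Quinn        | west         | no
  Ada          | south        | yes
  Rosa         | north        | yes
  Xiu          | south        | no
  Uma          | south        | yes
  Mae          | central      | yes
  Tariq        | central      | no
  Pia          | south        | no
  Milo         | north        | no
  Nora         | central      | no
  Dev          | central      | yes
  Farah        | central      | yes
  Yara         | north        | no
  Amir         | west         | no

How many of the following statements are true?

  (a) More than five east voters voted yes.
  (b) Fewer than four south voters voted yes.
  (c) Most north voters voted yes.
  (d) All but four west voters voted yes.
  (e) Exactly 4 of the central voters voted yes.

(a) east: |A| = 6, |A ∩ B| = 5; needs |A ∩ B| > 5 — false.
(b) south: |A| = 9, |A ∩ B| = 4; needs |A ∩ B| < 4 — false.
(c) north: |A| = 7, |A ∩ B| = 3; needs |A ∩ B| > |A ∖ B| — false.
(d) west: |A| = 6, |A ∩ B| = 3; needs |A ∖ B| = 4 — false.
(e) central: |A| = 7, |A ∩ B| = 4; needs |A ∩ B| = 4 — true.

1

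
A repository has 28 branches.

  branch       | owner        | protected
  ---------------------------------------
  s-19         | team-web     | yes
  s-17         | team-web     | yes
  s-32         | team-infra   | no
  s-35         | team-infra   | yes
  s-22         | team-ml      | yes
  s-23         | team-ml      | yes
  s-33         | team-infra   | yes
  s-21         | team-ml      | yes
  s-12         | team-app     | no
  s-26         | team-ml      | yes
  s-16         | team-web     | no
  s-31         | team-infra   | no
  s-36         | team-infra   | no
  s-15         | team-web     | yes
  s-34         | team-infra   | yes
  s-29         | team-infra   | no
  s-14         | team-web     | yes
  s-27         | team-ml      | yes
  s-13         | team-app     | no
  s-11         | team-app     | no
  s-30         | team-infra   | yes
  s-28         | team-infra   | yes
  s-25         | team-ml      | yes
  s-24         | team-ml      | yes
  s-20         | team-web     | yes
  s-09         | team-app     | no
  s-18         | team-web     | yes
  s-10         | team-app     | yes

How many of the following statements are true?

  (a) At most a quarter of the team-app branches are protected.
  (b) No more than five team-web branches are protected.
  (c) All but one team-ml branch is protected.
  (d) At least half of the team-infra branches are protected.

(a) team-app: |A| = 5, |A ∩ B| = 1; needs |A ∩ B| / |A| ≤ 1/4 — true.
(b) team-web: |A| = 7, |A ∩ B| = 6; needs |A ∩ B| ≤ 5 — false.
(c) team-ml: |A| = 7, |A ∩ B| = 7; needs |A ∖ B| = 1 — false.
(d) team-infra: |A| = 9, |A ∩ B| = 5; needs |A ∩ B| ≥ |A ∖ B| — true.

2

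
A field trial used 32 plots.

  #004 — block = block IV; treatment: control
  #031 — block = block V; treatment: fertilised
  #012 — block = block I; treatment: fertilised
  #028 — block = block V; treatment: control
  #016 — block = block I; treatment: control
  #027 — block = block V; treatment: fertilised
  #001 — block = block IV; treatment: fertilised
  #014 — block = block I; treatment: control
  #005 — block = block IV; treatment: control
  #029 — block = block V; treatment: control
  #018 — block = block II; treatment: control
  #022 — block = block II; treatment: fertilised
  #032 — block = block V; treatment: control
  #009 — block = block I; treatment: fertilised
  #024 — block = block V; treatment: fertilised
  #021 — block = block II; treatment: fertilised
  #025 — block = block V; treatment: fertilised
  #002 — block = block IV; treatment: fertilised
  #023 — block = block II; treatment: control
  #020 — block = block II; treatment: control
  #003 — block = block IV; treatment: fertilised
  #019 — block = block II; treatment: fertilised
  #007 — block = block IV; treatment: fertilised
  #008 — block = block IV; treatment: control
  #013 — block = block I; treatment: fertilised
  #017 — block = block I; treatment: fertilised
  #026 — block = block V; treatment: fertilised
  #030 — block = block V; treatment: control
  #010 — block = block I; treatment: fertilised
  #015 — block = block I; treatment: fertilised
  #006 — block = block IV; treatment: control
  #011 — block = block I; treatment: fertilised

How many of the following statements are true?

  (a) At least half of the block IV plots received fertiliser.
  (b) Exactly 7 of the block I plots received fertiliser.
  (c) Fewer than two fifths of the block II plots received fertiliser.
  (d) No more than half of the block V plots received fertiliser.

2

(a) block IV: |A| = 8, |A ∩ B| = 4; needs |A ∩ B| ≥ |A ∖ B| — true.
(b) block I: |A| = 9, |A ∩ B| = 7; needs |A ∩ B| = 7 — true.
(c) block II: |A| = 6, |A ∩ B| = 3; needs |A ∩ B| / |A| < 2/5 — false.
(d) block V: |A| = 9, |A ∩ B| = 5; needs |A ∩ B| ≤ |A ∖ B| — false.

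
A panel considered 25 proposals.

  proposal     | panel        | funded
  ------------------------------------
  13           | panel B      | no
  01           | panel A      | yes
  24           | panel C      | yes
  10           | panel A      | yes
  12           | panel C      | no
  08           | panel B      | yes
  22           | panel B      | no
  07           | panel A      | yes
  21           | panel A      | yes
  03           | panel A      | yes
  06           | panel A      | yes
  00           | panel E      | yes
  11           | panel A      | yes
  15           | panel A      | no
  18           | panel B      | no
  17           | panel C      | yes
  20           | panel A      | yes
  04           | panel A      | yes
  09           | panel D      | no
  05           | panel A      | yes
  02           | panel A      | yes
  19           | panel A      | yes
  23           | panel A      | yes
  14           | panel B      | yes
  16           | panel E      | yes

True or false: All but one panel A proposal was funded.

True

The determiner here denotes the relation: |A ∖ B| = 1.
A (the restrictor) = {01, 10, 07, 21, 03, 06, 11, 15, 20, 04, 05, 02, 19, 23}, |A| = 14.
A ∖ B = {15}, so |A ∖ B| = 1.
|A ∖ B| = 1, so the statement is true.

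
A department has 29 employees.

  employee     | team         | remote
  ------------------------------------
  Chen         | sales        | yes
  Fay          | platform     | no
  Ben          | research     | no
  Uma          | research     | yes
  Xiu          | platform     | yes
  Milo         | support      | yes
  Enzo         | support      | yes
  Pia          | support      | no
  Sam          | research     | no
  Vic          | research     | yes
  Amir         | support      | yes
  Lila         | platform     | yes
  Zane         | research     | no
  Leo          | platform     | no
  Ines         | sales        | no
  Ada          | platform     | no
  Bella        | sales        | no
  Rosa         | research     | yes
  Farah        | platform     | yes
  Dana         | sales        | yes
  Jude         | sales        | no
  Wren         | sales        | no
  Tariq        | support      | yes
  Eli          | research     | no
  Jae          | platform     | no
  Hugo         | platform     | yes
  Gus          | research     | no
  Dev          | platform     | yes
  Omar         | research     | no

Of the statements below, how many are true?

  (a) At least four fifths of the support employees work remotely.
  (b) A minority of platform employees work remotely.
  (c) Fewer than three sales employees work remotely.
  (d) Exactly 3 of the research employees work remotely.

(a) support: |A| = 5, |A ∩ B| = 4; needs |A ∩ B| / |A| ≥ 4/5 — true.
(b) platform: |A| = 9, |A ∩ B| = 5; needs |A ∩ B| < |A ∖ B| — false.
(c) sales: |A| = 6, |A ∩ B| = 2; needs |A ∩ B| < 3 — true.
(d) research: |A| = 9, |A ∩ B| = 3; needs |A ∩ B| = 3 — true.

3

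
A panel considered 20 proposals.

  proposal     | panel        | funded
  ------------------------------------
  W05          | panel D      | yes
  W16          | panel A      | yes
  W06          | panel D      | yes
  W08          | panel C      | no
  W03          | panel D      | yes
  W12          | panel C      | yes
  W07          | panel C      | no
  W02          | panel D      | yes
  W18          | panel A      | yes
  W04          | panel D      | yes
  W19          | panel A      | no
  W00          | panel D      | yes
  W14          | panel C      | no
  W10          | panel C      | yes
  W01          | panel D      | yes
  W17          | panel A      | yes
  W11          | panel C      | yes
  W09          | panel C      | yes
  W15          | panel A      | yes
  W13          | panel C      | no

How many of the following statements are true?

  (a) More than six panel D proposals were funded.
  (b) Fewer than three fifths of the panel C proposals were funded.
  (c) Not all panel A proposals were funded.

3

(a) panel D: |A| = 7, |A ∩ B| = 7; needs |A ∩ B| > 6 — true.
(b) panel C: |A| = 8, |A ∩ B| = 4; needs |A ∩ B| / |A| < 3/5 — true.
(c) panel A: |A| = 5, |A ∩ B| = 4; needs A ⊄ B (|A ∖ B| ≥ 1) — true.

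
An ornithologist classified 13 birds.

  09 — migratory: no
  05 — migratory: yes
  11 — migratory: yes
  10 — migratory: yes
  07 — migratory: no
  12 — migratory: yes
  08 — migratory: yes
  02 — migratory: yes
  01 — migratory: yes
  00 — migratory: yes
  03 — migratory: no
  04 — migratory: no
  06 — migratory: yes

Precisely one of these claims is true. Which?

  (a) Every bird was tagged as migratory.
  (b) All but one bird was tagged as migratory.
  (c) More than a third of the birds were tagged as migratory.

(c)

|A| = 13, |A ∩ B| = 9, |A ∖ B| = 4.
(a) requires A ⊆ B, i.e. every element of A is in B (|A ∖ B| = 0): false.
(b) requires |A ∖ B| = 1: false.
(c) requires |A ∩ B| / |A| > 1/3: true.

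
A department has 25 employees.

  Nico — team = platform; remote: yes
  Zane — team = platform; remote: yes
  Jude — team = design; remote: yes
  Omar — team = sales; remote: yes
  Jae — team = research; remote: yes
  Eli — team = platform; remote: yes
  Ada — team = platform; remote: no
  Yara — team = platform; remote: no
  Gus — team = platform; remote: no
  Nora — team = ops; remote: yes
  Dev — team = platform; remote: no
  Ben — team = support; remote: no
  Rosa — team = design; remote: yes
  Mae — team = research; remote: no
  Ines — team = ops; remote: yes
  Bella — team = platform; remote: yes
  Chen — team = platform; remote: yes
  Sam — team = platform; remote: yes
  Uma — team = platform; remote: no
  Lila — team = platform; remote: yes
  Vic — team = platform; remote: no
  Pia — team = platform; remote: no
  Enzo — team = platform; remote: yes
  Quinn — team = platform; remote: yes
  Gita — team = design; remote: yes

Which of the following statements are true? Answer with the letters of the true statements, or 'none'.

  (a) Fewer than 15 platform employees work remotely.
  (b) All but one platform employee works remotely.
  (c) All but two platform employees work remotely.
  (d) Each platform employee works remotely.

(a)

|A| = 16, |A ∩ B| = 9, |A ∖ B| = 7.
(a) |A ∩ B| < 15: holds.
(b) |A ∖ B| = 1: fails.
(c) |A ∖ B| = 2: fails.
(d) A ⊆ B, i.e. every element of A is in B (|A ∖ B| = 0): fails.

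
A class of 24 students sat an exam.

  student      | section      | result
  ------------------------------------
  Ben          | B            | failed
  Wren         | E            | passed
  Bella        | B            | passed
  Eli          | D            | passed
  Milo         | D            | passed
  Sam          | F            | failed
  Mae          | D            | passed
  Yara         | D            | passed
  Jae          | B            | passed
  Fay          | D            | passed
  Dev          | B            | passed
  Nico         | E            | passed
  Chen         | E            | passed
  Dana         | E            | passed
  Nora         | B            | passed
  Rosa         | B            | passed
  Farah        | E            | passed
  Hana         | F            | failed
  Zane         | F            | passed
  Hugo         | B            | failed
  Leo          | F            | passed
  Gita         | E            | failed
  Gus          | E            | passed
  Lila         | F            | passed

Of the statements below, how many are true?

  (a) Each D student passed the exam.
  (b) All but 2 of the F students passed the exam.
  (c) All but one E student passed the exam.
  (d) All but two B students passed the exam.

(a) D: |A| = 5, |A ∩ B| = 5; needs A ⊆ B, i.e. every element of A is in B (|A ∖ B| = 0) — true.
(b) F: |A| = 5, |A ∩ B| = 3; needs |A ∖ B| = 2 — true.
(c) E: |A| = 7, |A ∩ B| = 6; needs |A ∖ B| = 1 — true.
(d) B: |A| = 7, |A ∩ B| = 5; needs |A ∖ B| = 2 — true.

4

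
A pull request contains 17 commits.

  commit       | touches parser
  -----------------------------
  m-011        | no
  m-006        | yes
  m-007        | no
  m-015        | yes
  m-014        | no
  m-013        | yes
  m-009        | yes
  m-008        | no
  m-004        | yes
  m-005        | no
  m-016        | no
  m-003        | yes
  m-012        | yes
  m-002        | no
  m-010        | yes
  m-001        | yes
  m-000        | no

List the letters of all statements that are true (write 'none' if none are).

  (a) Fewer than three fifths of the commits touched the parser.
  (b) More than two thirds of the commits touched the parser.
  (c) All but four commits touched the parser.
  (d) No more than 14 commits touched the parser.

(a), (d)

|A| = 17, |A ∩ B| = 9, |A ∖ B| = 8.
(a) |A ∩ B| / |A| < 3/5: holds.
(b) |A ∩ B| / |A| > 2/3: fails.
(c) |A ∖ B| = 4: fails.
(d) |A ∩ B| ≤ 14: holds.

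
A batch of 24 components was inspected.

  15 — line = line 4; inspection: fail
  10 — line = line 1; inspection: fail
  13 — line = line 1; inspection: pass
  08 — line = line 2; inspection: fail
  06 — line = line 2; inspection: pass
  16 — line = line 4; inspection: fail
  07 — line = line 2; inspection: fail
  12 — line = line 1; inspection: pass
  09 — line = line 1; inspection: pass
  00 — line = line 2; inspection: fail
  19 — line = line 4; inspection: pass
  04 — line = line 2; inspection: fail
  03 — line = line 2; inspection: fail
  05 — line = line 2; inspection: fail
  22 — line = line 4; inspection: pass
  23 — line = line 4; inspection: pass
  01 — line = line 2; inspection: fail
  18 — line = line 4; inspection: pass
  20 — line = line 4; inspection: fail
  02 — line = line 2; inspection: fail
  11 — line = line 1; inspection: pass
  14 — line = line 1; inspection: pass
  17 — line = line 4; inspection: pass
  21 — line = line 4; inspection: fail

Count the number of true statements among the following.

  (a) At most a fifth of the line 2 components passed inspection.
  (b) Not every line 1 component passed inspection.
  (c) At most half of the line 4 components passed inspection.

(a) line 2: |A| = 9, |A ∩ B| = 1; needs |A ∩ B| / |A| ≤ 1/5 — true.
(b) line 1: |A| = 6, |A ∩ B| = 5; needs A ⊄ B (|A ∖ B| ≥ 1) — true.
(c) line 4: |A| = 9, |A ∩ B| = 5; needs |A ∩ B| ≤ |A ∖ B| — false.

2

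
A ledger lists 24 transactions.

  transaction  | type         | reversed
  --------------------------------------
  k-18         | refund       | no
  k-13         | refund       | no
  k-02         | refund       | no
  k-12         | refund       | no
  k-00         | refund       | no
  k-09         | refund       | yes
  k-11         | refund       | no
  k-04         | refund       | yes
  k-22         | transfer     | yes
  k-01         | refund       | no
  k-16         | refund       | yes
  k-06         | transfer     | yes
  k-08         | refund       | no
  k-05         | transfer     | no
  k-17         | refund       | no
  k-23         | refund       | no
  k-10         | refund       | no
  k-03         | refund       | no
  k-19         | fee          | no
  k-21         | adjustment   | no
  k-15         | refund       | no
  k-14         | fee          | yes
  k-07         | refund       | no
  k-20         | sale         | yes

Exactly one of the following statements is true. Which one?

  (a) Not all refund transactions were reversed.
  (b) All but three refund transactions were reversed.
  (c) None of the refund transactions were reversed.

(a)

|A| = 17, |A ∩ B| = 3, |A ∖ B| = 14.
(a) requires A ⊄ B (|A ∖ B| ≥ 1): true.
(b) requires |A ∖ B| = 3: false.
(c) requires A ∩ B = ∅ (|A ∩ B| = 0): false.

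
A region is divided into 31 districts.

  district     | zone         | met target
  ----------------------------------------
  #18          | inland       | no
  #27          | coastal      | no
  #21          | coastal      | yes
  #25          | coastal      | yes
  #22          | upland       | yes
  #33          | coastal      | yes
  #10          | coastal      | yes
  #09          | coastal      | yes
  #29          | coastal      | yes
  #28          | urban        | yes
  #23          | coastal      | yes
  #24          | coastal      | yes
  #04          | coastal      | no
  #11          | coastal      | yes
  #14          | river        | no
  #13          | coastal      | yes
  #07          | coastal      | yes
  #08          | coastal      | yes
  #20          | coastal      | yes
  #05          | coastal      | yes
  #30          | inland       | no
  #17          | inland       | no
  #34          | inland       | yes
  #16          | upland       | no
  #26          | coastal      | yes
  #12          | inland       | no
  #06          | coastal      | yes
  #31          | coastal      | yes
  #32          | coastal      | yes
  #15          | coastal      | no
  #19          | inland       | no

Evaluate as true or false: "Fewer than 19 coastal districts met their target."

True

Truth condition: |A ∩ B| < 19.
|A| = 21, |A ∩ B| = 18, |A ∖ B| = 3.
|A ∩ B| = 18, so the statement is true.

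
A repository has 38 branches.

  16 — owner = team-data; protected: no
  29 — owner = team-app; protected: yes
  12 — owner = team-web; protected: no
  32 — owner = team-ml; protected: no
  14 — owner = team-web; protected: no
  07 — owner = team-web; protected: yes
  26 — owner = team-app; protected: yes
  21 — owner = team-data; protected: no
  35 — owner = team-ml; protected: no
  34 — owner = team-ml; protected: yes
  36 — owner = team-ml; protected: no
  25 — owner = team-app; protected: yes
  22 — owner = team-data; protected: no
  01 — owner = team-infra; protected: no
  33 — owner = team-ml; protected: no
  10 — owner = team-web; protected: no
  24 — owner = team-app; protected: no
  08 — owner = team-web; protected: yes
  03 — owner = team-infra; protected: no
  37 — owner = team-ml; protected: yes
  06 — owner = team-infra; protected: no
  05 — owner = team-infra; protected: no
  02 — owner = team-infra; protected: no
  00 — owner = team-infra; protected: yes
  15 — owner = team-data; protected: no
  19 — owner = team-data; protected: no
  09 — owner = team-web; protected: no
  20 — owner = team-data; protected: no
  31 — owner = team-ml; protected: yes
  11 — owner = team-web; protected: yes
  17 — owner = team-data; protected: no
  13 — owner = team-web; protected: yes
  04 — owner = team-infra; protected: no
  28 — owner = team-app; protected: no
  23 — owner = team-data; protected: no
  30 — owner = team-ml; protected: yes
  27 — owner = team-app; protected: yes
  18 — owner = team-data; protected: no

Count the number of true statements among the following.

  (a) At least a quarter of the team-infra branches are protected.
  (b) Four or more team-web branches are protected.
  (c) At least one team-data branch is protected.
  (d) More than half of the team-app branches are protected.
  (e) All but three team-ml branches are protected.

(a) team-infra: |A| = 7, |A ∩ B| = 1; needs |A ∩ B| / |A| ≥ 1/4 — false.
(b) team-web: |A| = 8, |A ∩ B| = 4; needs |A ∩ B| ≥ 4 — true.
(c) team-data: |A| = 9, |A ∩ B| = 0; needs A ∩ B ≠ ∅ (|A ∩ B| ≥ 1) — false.
(d) team-app: |A| = 6, |A ∩ B| = 4; needs |A ∩ B| > |A ∖ B| — true.
(e) team-ml: |A| = 8, |A ∩ B| = 4; needs |A ∖ B| = 3 — false.

2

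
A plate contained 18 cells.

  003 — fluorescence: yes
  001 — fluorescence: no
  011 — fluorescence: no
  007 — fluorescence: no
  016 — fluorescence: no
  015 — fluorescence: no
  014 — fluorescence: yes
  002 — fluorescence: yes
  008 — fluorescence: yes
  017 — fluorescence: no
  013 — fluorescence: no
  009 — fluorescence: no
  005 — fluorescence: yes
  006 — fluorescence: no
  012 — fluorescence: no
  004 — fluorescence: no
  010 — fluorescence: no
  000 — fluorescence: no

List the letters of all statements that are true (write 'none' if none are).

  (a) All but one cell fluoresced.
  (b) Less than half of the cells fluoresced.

|A| = 18, |A ∩ B| = 5, |A ∖ B| = 13.
(a) |A ∖ B| = 1: fails.
(b) |A ∩ B| < |A ∖ B|: holds.

(b)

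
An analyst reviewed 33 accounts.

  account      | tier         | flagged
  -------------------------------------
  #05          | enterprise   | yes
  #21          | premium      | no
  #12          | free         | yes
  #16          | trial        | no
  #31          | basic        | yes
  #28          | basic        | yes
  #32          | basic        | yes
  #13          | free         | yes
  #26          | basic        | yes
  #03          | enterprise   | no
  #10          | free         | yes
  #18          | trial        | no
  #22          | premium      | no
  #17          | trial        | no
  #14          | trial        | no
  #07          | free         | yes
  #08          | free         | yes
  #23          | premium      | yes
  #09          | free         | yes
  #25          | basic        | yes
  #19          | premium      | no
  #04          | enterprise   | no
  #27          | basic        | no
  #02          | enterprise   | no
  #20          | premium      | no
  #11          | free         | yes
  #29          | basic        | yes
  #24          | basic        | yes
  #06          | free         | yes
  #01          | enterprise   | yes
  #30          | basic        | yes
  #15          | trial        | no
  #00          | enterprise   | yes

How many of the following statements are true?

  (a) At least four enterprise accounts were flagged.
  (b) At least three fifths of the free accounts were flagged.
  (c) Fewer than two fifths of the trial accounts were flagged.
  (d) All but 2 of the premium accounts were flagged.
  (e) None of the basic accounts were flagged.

2

(a) enterprise: |A| = 6, |A ∩ B| = 3; needs |A ∩ B| ≥ 4 — false.
(b) free: |A| = 8, |A ∩ B| = 8; needs |A ∩ B| / |A| ≥ 3/5 — true.
(c) trial: |A| = 5, |A ∩ B| = 0; needs |A ∩ B| / |A| < 2/5 — true.
(d) premium: |A| = 5, |A ∩ B| = 1; needs |A ∖ B| = 2 — false.
(e) basic: |A| = 9, |A ∩ B| = 8; needs A ∩ B = ∅ (|A ∩ B| = 0) — false.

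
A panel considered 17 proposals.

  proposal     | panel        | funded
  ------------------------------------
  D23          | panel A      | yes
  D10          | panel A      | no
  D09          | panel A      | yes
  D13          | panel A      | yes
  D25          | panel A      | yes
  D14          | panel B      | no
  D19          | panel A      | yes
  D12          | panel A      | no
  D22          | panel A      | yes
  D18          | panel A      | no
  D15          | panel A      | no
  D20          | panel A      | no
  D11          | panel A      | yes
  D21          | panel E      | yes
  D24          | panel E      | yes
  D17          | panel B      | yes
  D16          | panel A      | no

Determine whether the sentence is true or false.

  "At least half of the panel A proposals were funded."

The determiner here denotes the relation: |A ∩ B| ≥ |A ∖ B|.
A (the restrictor) = {D23, D10, D09, D13, D25, D19, D12, D22, D18, D15, D20, D11, D16}, |A| = 13.
A ∩ B = {D23, D09, D13, D25, D19, D22, D11}, so |A ∩ B| = 7.
A ∖ B = {D10, D12, D18, D15, D20, D16}, so |A ∖ B| = 6.
7 > 6, so the statement is true.

True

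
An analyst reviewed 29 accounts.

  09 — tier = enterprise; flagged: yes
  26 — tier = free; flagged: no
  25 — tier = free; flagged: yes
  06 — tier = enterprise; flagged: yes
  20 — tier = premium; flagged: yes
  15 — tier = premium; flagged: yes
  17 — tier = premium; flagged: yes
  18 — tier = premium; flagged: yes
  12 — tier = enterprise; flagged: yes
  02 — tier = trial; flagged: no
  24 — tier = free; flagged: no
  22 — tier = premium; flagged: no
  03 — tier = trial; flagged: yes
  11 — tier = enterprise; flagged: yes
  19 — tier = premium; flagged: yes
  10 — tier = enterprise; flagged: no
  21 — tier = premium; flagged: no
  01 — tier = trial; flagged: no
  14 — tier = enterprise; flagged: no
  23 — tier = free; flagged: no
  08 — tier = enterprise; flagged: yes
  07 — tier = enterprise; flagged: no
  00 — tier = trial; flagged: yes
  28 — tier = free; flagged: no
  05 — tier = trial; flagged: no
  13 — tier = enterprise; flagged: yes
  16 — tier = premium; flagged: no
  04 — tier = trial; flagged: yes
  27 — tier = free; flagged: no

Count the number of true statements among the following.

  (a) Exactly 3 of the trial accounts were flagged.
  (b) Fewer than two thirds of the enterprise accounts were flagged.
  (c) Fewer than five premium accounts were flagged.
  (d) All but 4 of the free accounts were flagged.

(a) trial: |A| = 6, |A ∩ B| = 3; needs |A ∩ B| = 3 — true.
(b) enterprise: |A| = 9, |A ∩ B| = 6; needs |A ∩ B| / |A| < 2/3 — false.
(c) premium: |A| = 8, |A ∩ B| = 5; needs |A ∩ B| < 5 — false.
(d) free: |A| = 6, |A ∩ B| = 1; needs |A ∖ B| = 4 — false.

1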